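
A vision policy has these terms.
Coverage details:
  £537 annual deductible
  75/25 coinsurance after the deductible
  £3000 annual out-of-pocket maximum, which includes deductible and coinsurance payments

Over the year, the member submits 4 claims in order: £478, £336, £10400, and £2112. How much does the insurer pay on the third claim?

£8006.25

Claim 1 — £478: fully absorbed by the deductible. Member pays £478; OOP now £478. Plan pays £478 − £478 = £0.
Claim 2 — £336: deductible takes £59, £277 remains; 25% of £277 = £69.25. Member pays £128.25; OOP now £606.25. Insurer: £336 − £128.25 = £207.75.
Claim 3 — £10400: deductible already satisfied, so member's share is 25% × £10400 = £2600. Adding that to £606.25 gives £3206.25, past the £3000 cap; member pays only £3000 − £606.25 = £2393.75. Insurer: £10400 − £2393.75 = £8006.25.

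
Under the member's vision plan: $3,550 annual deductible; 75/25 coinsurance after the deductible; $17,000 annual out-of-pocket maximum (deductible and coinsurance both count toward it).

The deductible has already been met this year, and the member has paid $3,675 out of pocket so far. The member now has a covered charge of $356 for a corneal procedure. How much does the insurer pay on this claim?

With the deductible met, the entire $356 is subject to coinsurance.
25% of $356 = $89 falls to the member.
Year-to-date out-of-pocket becomes $3,675 + $89 = $3,764, still under the $17,000 maximum, so no cap applies.
The plan picks up $356 − $89 = $267.

$267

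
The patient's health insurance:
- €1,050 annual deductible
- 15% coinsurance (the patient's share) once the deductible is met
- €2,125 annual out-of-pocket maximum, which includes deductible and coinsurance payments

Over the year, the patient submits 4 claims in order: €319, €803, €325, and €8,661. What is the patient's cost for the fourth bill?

#1 (€319): all of it applies to the deductible. Patient pays €319; OOP now €319.
#2 (€803): €731 finishes the deductible; €72 goes to coinsurance; coinsurance €72 × 15% = €10.80. Cost to patient: €741.80. OOP to date €1,060.80.
#3 (€325): deductible already satisfied, so patient's share is 15% × €325 = €48.75. Patient owes €48.75 (running OOP €1,109.55).
#4 (€8,661): deductible already satisfied, so patient's share is 15% × €8,661 = €1,299.15. OOP would hit €2,408.70 > €2,125, so the cap limits the patient to €2,125 − €1,109.55 = €1,015.45.

€1,015.45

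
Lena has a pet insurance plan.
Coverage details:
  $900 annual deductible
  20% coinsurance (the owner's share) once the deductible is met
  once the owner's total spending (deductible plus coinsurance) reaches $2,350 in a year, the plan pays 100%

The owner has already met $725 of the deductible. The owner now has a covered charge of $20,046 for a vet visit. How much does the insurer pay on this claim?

$18,421

Deductible still to meet: $900 − $725 = $175.
The remaining $19,871 (= $20,046 − $175) moves to coinsurance.
Coinsurance: $19,871 × 20% = $3,974.20.
Owner responsibility before any cap: $175 + $3,974.20 = $4,149.20.
That would bring total out-of-pocket to $4,874.20, past the $2,350 cap. The owner is capped at $2,350 − $725 = $1,625 on this claim.
The plan picks up $20,046 − $1,625 = $18,421.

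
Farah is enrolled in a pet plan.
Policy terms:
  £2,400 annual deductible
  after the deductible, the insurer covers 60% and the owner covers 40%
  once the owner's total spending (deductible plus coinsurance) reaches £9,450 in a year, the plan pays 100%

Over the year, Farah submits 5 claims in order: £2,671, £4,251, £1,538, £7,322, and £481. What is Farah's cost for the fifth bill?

Claim 1 — £2,671: £2,400 finishes the deductible; £271 goes to coinsurance; 40% of £271 = £108.40. Owner pays £2,508.40; OOP now £2,508.40.
Claim 2 — £4,251: deductible already satisfied, so owner's share is 40% × £4,251 = £1,700.40. Owner pays £1,700.40; OOP now £4,208.80.
Claim 3 — £1,538: deductible met; 40% of £1,538 = £615.20. Owner owes £615.20 (running OOP £4,824).
Claim 4 — £7,322: 40% coinsurance on £7,322 = £2,928.80. Owner owes £2,928.80 (running OOP £7,752.80).
Claim 5 — £481: deductible already satisfied, so owner's share is 40% × £481 = £192.40. Cost to owner: £192.40. OOP to date £7,945.20.

£192.40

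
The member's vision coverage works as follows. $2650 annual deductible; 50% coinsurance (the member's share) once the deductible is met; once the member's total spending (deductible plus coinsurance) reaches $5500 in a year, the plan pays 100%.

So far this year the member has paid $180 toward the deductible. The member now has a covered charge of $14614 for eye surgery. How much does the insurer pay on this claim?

$9294

$180 of the $2650 deductible is already met, leaving $2470.
That leaves $14614 − $2470 = $12144 for coinsurance.
Member's 50% share of $12144 is $6072.
Member responsibility before any cap: $2470 + $6072 = $8542.
Year-to-date out-of-pocket would reach $180 + $8542 = $8722, above the $5500 maximum, so the member pays only $5500 − $180 = $5320.
Insurer pays the balance: $14614 − $5320 = $9294.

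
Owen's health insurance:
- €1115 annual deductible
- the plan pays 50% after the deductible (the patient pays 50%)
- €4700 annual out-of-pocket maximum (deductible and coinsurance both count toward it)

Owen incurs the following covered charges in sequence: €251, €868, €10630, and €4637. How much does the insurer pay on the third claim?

Claim 1 (€251): fully absorbed by the deductible. Cost to patient: €251. OOP to date €251. Plan pays €251 − €251 = €0.
Claim 2 (€868): €864 to deductible, leaving €4; 50% of €4 = €2. Patient owes €866 (running OOP €1117). Plan pays €868 − €866 = €2.
Claim 3 (€10630): deductible already satisfied, so patient's share is 50% × €10630 = €5315. OOP would hit €6432 > €4700, so the cap limits the patient to €4700 − €1117 = €3583. Insurer: €10630 − €3583 = €7047.

€7047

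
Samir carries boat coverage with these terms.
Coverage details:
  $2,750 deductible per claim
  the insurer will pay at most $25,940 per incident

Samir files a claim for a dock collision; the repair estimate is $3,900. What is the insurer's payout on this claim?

$1,150

Less the $2,750 deductible: $3,900 − $2,750 = $1,150.
That's under the $25,940 cap, so the insurer reimburses the full $1,150.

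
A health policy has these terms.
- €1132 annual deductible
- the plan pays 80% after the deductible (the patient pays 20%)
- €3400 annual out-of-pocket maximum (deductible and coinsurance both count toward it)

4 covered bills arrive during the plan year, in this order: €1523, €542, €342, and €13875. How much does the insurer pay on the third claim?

Claim 1 — €1523: €1132 to deductible, leaving €391; patient's 20% is €78.20. Cost to patient: €1210.20. OOP to date €1210.20. Plan pays €1523 − €1210.20 = €312.80.
Claim 2 — €542: deductible already satisfied, so patient's share is 20% × €542 = €108.40. Cost to patient: €108.40. OOP to date €1318.60. Plan pays €542 − €108.40 = €433.60.
Claim 3 — €342: deductible met; 20% of €342 = €68.40. Patient pays €68.40; OOP now €1387. Plan pays €342 − €68.40 = €273.60.

€273.60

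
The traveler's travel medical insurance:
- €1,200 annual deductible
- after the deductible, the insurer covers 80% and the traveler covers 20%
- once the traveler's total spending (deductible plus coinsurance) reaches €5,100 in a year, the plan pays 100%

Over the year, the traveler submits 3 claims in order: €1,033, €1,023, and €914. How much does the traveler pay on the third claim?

€182.80

Claim 1 — €1,033: entire amount goes to the deductible. Traveler pays €1,033; OOP now €1,033.
Claim 2 — €1,023: deductible takes €167, €856 remains; coinsurance €856 × 20% = €171.20. Traveler owes €338.20 (running OOP €1,371.20).
Claim 3 — €914: deductible met; 20% of €914 = €182.80. Traveler pays €182.80; OOP now €1,554.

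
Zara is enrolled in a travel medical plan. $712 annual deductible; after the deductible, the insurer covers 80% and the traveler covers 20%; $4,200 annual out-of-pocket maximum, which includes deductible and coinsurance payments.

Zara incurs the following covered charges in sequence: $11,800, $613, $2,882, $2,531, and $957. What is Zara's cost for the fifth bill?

$65.20

#1 ($11,800): $712 finishes the deductible; $11,088 goes to coinsurance; traveler's 20% is $2,217.60. Traveler owes $2,929.60 (running OOP $2,929.60).
#2 ($613): deductible already satisfied, so traveler's share is 20% × $613 = $122.60. Traveler owes $122.60 (running OOP $3,052.20).
#3 ($2,882): deductible met; 20% of $2,882 = $576.40. Traveler owes $576.40 (running OOP $3,628.60).
#4 ($2,531): 20% coinsurance on $2,531 = $506.20. Cost to traveler: $506.20. OOP to date $4,134.80.
#5 ($957): deductible already satisfied, so traveler's share is 20% × $957 = $191.40. That would push OOP to $4,326.20, over the $4,200 cap, so traveler pays $4,200 − $4,134.80 = $65.20.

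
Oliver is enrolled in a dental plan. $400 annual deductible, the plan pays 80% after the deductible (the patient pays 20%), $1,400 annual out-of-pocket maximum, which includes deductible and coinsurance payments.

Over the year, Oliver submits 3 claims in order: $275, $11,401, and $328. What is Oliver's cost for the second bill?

Claim 1 ($275): fully absorbed by the deductible. Cost to patient: $275. OOP to date $275.
Claim 2 ($11,401): $125 finishes the deductible; $11,276 goes to coinsurance; 20% of $11,276 = $2,255.20. Claim cost before the cap: $125 + $2,255.20 = $2,380.20. That would push OOP to $2,655.20, over the $1,400 cap, so patient pays $1,400 − $275 = $1,125.

$1,125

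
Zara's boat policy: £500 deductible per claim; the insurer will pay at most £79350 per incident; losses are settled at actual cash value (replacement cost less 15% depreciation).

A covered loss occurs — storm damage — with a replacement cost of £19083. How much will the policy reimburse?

Actual cash value after 15% depreciation: £19083 × 85% = £16220.55.
After the deductible, £16220.55 − £500 = £15720.55 remains.
£15720.55 is within the £79350 limit, so the insurer pays £15720.55.

£15720.55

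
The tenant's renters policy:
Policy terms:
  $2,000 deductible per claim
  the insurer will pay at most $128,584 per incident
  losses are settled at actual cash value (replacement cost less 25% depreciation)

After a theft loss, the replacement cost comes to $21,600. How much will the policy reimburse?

$14,200

At 25% depreciation, ACV = $21,600 − $5,400 = $16,200.
Subtract the deductible: $16,200 − $2,000 = $14,200.
$14,200 is within the $128,584 limit, so the insurer pays $14,200.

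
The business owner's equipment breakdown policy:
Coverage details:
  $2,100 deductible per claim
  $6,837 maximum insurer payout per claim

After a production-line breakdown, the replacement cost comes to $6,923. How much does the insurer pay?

$4,823

Subtract the deductible: $6,923 − $2,100 = $4,823.
$4,823 is within the $6,837 limit, so the insurer pays $4,823.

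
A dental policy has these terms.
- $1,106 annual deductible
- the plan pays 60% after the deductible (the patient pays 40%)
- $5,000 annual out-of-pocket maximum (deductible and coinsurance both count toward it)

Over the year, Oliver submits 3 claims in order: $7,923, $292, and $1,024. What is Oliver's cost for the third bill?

$409.60

Bill 1, $7,923: $1,106 to deductible, leaving $6,817; 40% of $6,817 = $2,726.80. Patient pays $3,832.80; OOP now $3,832.80.
Bill 2, $292: deductible met; 40% of $292 = $116.80. Cost to patient: $116.80. OOP to date $3,949.60.
Bill 3, $1,024: 40% coinsurance on $1,024 = $409.60. Cost to patient: $409.60. OOP to date $4,359.20.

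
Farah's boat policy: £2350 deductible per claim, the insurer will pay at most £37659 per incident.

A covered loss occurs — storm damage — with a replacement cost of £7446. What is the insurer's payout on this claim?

£5096

Less the £2350 deductible: £7446 − £2350 = £5096.
£5096 ≤ £37659, so the limit doesn't bind; insurer pays £5096.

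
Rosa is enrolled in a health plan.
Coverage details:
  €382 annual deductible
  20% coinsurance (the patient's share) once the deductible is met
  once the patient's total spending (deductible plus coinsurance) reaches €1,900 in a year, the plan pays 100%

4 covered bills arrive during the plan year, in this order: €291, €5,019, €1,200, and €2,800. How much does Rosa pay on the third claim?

€240

Claim 1 (€291): entire amount goes to the deductible. Cost to patient: €291. OOP to date €291.
Claim 2 (€5,019): €91 to deductible, leaving €4,928; coinsurance €4,928 × 20% = €985.60. Cost to patient: €1,076.60. OOP to date €1,367.60.
Claim 3 (€1,200): deductible met; 20% of €1,200 = €240. Patient pays €240; OOP now €1,607.60.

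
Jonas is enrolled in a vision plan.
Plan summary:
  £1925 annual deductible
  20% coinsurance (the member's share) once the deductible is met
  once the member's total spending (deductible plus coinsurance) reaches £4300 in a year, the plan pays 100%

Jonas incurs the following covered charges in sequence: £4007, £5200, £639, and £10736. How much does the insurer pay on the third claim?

£511.20

Claim 1 — £4007: £1925 to deductible, leaving £2082; coinsurance £2082 × 20% = £416.40. Member pays £2341.40; OOP now £2341.40. Insurer: £4007 − £2341.40 = £1665.60.
Claim 2 — £5200: deductible met; 20% of £5200 = £1040. Cost to member: £1040. OOP to date £3381.40. Insurer: £5200 − £1040 = £4160.
Claim 3 — £639: deductible met; 20% of £639 = £127.80. Member pays £127.80; OOP now £3509.20. Plan pays £639 − £127.80 = £511.20.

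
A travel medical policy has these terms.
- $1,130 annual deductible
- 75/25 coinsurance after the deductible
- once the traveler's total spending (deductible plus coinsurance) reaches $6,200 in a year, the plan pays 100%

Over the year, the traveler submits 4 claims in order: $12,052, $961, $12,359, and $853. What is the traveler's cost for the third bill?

$2,099.25

Claim 1 — $12,052: deductible takes $1,130, $10,922 remains; 25% of $10,922 = $2,730.50. Traveler pays $3,860.50; OOP now $3,860.50.
Claim 2 — $961: deductible already satisfied, so traveler's share is 25% × $961 = $240.25. Traveler pays $240.25; OOP now $4,100.75.
Claim 3 — $12,359: deductible met; 25% of $12,359 = $3,089.75. Adding that to $4,100.75 gives $7,190.50, past the $6,200 cap; traveler pays only $6,200 − $4,100.75 = $2,099.25.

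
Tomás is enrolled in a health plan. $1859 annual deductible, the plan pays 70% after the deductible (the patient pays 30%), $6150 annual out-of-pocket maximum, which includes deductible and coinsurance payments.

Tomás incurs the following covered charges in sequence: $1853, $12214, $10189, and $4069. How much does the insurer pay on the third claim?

Claim 1 — $1853: all of it applies to the deductible. Patient owes $1853 (running OOP $1853). Insurer: $1853 − $1853 = $0.
Claim 2 — $12214: deductible takes $6, $12208 remains; 30% of $12208 = $3662.40. Patient pays $3668.40; OOP now $5521.40. Insurer: $12214 − $3668.40 = $8545.60.
Claim 3 — $10189: 30% coinsurance on $10189 = $3056.70. That would push OOP to $8578.10, over the $6150 cap, so patient pays $6150 − $5521.40 = $628.60. Insurer: $10189 − $628.60 = $9560.40.

$9560.40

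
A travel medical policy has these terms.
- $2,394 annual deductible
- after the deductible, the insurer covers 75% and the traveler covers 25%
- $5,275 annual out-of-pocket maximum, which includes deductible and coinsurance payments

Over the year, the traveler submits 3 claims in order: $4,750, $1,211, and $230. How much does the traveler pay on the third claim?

$57.50

Claim 1 — $4,750: $2,394 to deductible, leaving $2,356; coinsurance $2,356 × 25% = $589. Traveler pays $2,983; OOP now $2,983.
Claim 2 — $1,211: deductible already satisfied, so traveler's share is 25% × $1,211 = $302.75. Traveler owes $302.75 (running OOP $3,285.75).
Claim 3 — $230: 25% coinsurance on $230 = $57.50. Traveler pays $57.50; OOP now $3,343.25.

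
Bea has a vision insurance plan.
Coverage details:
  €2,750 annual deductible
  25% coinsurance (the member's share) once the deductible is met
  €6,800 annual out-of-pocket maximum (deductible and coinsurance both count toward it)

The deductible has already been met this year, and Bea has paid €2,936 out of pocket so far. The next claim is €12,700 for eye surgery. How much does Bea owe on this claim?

€3,175

With the deductible met, the entire €12,700 is subject to coinsurance.
Member's 25% share of €12,700 is €3,175.
Cumulative spending €2,936 + €3,175 = €6,111 stays under the €6,800 maximum.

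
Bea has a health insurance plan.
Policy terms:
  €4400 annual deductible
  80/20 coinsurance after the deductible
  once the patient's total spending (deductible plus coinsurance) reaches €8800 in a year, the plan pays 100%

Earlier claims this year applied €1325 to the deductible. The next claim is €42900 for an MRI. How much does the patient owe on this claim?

Remaining deductible: €4400 − €1325 = €3075.
That leaves €42900 − €3075 = €39825 for coinsurance.
Coinsurance: €39825 × 20% = €7965.
Patient responsibility before any cap: €3075 + €7965 = €11040.
Year-to-date out-of-pocket would reach €1325 + €11040 = €12365, above the €8800 maximum, so the patient pays only €8800 − €1325 = €7475.

€7475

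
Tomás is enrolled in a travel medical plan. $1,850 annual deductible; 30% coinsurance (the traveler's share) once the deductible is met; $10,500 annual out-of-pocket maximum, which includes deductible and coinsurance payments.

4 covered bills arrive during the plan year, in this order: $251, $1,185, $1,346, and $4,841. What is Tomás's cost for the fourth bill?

$1,452.30

#1 ($251): fully absorbed by the deductible. Traveler pays $251; OOP now $251.
#2 ($1,185): entire amount goes to the deductible. Traveler owes $1,185 (running OOP $1,436).
#3 ($1,346): $414 to deductible, leaving $932; 30% of $932 = $279.60. Traveler pays $693.60; OOP now $2,129.60.
#4 ($4,841): 30% coinsurance on $4,841 = $1,452.30. Cost to traveler: $1,452.30. OOP to date $3,581.90.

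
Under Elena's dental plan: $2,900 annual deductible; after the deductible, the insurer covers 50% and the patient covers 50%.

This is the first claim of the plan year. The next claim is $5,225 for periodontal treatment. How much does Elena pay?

Nothing has been paid toward the $2,900 deductible, so the first $2,900 of this charge is applied there.
After the $2,900 deductible portion, $5,225 − $2,900 = $2,325 is subject to coinsurance.
Coinsurance: $2,325 × 50% = $1,162.50.
Patient responsibility: $2,900 + $1,162.50 = $4,062.50.

$4,062.50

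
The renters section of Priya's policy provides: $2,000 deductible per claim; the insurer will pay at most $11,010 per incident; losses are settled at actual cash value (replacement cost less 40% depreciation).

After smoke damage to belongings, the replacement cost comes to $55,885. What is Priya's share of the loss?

Actual cash value after 40% depreciation: $55,885 × 60% = $33,531.
After the deductible, $33,531 − $2,000 = $31,531 remains.
Since $31,531 > $11,010, the payout is capped at $11,010.
Tenant's share is the uncovered remainder: $55,885 − $11,010 = $44,875.

$44,875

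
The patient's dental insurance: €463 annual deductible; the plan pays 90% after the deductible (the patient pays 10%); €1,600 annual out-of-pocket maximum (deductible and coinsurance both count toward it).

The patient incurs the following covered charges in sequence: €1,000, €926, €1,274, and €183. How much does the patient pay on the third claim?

€127.40

Claim 1 (€1,000): €463 to deductible, leaving €537; patient's 10% is €53.70. Patient pays €516.70; OOP now €516.70.
Claim 2 (€926): deductible met; 10% of €926 = €92.60. Cost to patient: €92.60. OOP to date €609.30.
Claim 3 (€1,274): deductible met; 10% of €1,274 = €127.40. Patient owes €127.40 (running OOP €736.70).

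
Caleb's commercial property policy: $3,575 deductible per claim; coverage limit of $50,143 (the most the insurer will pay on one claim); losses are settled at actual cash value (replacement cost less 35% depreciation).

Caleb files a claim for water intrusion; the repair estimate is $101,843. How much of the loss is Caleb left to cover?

$51,700

Actual cash value after 35% depreciation: $101,843 × 65% = $66,197.95.
After the deductible, $66,197.95 − $3,575 = $62,622.95 remains.
$62,622.95 exceeds the $50,143 limit, so the insurer pays the limit: $50,143.
The business bears the rest of the original loss: $101,843 − $50,143 = $51,700.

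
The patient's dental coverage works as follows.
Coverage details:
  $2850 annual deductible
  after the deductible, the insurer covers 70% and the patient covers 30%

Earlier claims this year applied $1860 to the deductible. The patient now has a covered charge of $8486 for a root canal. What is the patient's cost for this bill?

$3238.80

Deductible still to meet: $2850 − $1860 = $990.
The remaining $7496 (= $8486 − $990) moves to coinsurance.
Coinsurance: $7496 × 30% = $2248.80.
So the patient owes $990 + $2248.80 = $3238.80.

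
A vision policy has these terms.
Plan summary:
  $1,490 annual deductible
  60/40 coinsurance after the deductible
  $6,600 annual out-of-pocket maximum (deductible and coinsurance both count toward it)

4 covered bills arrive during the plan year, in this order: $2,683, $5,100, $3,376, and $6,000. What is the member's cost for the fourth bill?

Claim 1 — $2,683: deductible takes $1,490, $1,193 remains; member's 40% is $477.20. Member owes $1,967.20 (running OOP $1,967.20).
Claim 2 — $5,100: 40% coinsurance on $5,100 = $2,040. Cost to member: $2,040. OOP to date $4,007.20.
Claim 3 — $3,376: deductible met; 40% of $3,376 = $1,350.40. Cost to member: $1,350.40. OOP to date $5,357.60.
Claim 4 — $6,000: deductible met; 40% of $6,000 = $2,400. OOP would hit $7,757.60 > $6,600, so the cap limits the member to $6,600 − $5,357.60 = $1,242.40.

$1,242.40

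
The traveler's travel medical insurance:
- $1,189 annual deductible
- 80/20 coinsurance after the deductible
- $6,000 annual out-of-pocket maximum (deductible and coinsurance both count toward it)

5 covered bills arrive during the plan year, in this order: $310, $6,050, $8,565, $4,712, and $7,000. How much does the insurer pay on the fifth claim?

$5,878.60

Claim 1 ($310): all of it applies to the deductible. Traveler pays $310; OOP now $310. Insurer: $310 − $310 = $0.
Claim 2 ($6,050): $879 finishes the deductible; $5,171 goes to coinsurance; traveler's 20% is $1,034.20. Traveler pays $1,913.20; OOP now $2,223.20. Plan pays $6,050 − $1,913.20 = $4,136.80.
Claim 3 ($8,565): 20% coinsurance on $8,565 = $1,713. Cost to traveler: $1,713. OOP to date $3,936.20. Plan pays $8,565 − $1,713 = $6,852.
Claim 4 ($4,712): deductible met; 20% of $4,712 = $942.40. Cost to traveler: $942.40. OOP to date $4,878.60. Insurer: $4,712 − $942.40 = $3,769.60.
Claim 5 ($7,000): deductible met; 20% of $7,000 = $1,400. OOP would hit $6,278.60 > $6,000, so the cap limits the traveler to $6,000 − $4,878.60 = $1,121.40. Insurer: $7,000 − $1,121.40 = $5,878.60.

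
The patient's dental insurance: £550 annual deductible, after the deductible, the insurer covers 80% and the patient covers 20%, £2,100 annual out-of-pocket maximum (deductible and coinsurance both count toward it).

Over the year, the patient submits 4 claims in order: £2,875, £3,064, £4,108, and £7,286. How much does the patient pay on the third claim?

£472.20

Claim 1 (£2,875): £550 to deductible, leaving £2,325; patient's 20% is £465. Patient pays £1,015; OOP now £1,015.
Claim 2 (£3,064): deductible met; 20% of £3,064 = £612.80. Patient pays £612.80; OOP now £1,627.80.
Claim 3 (£4,108): deductible already satisfied, so patient's share is 20% × £4,108 = £821.60. That would push OOP to £2,449.40, over the £2,100 cap, so patient pays £2,100 − £1,627.80 = £472.20.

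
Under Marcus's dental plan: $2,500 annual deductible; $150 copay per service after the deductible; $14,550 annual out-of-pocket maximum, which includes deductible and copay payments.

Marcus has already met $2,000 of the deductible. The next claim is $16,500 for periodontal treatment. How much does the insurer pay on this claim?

$15,850

$2,000 of the $2,500 deductible is already met, leaving $500.
After the $500 deductible portion, $16,500 − $500 = $16,000 is subject to the copay.
Copay on this service: $150.
Patient responsibility before any cap: $500 + $150 = $650.
Cumulative spending $2,000 + $650 = $2,650 stays under the $14,550 maximum.
The plan picks up $16,500 − $650 = $15,850.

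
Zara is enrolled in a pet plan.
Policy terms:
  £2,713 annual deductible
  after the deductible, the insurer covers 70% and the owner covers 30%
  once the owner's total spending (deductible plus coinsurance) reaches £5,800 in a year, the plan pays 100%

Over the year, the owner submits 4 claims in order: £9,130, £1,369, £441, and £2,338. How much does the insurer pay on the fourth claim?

#1 (£9,130): deductible takes £2,713, £6,417 remains; coinsurance £6,417 × 30% = £1,925.10. Owner pays £4,638.10; OOP now £4,638.10. Insurer: £9,130 − £4,638.10 = £4,491.90.
#2 (£1,369): 30% coinsurance on £1,369 = £410.70. Owner owes £410.70 (running OOP £5,048.80). Plan pays £1,369 − £410.70 = £958.30.
#3 (£441): deductible already satisfied, so owner's share is 30% × £441 = £132.30. Owner pays £132.30; OOP now £5,181.10. Insurer: £441 − £132.30 = £308.70.
#4 (£2,338): deductible already satisfied, so owner's share is 30% × £2,338 = £701.40. Adding that to £5,181.10 gives £5,882.50, past the £5,800 cap; owner pays only £5,800 − £5,181.10 = £618.90. Insurer: £2,338 − £618.90 = £1,719.10.

£1,719.10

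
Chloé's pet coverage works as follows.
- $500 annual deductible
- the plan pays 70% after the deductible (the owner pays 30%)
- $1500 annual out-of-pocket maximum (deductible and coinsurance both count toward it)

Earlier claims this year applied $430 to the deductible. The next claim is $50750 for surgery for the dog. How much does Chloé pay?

Remaining deductible: $500 − $430 = $70.
After the $70 deductible portion, $50750 − $70 = $50680 is subject to coinsurance.
Owner's 30% share of $50680 is $15204.
Owner responsibility before any cap: $70 + $15204 = $15274.
That would bring total out-of-pocket to $15704, past the $1500 cap. The owner is capped at $1500 − $430 = $1070 on this claim.

$1070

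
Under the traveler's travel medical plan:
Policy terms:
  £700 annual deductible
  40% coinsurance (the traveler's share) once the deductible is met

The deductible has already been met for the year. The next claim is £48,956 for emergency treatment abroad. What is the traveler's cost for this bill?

The deductible is already satisfied, so the full bill goes to coinsurance.
Coinsurance: £48,956 × 40% = £19,582.40.

£19,582.40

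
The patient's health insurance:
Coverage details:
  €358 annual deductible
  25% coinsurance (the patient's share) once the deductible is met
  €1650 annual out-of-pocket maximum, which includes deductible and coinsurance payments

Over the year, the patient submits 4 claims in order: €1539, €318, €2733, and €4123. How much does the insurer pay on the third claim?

Claim 1 (€1539): deductible takes €358, €1181 remains; coinsurance €1181 × 25% = €295.25. Cost to patient: €653.25. OOP to date €653.25. Plan pays €1539 − €653.25 = €885.75.
Claim 2 (€318): 25% coinsurance on €318 = €79.50. Cost to patient: €79.50. OOP to date €732.75. Insurer: €318 − €79.50 = €238.50.
Claim 3 (€2733): 25% coinsurance on €2733 = €683.25. Patient pays €683.25; OOP now €1416. Plan pays €2733 − €683.25 = €2049.75.

€2049.75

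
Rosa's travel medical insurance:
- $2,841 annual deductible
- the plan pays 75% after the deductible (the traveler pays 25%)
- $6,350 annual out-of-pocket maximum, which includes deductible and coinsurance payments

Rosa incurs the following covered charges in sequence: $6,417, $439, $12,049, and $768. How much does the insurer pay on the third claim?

Claim 1 — $6,417: $2,841 finishes the deductible; $3,576 goes to coinsurance; coinsurance $3,576 × 25% = $894. Traveler pays $3,735; OOP now $3,735. Plan pays $6,417 − $3,735 = $2,682.
Claim 2 — $439: 25% coinsurance on $439 = $109.75. Traveler owes $109.75 (running OOP $3,844.75). Plan pays $439 − $109.75 = $329.25.
Claim 3 — $12,049: 25% coinsurance on $12,049 = $3,012.25. OOP would hit $6,857 > $6,350, so the cap limits the traveler to $6,350 − $3,844.75 = $2,505.25. Insurer: $12,049 − $2,505.25 = $9,543.75.

$9,543.75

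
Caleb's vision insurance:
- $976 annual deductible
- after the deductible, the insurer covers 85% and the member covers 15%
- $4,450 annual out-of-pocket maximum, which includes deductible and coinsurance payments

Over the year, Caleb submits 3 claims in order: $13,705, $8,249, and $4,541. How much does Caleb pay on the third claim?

Claim 1 ($13,705): $976 to deductible, leaving $12,729; coinsurance $12,729 × 15% = $1,909.35. Member pays $2,885.35; OOP now $2,885.35.
Claim 2 ($8,249): deductible already satisfied, so member's share is 15% × $8,249 = $1,237.35. Member owes $1,237.35 (running OOP $4,122.70).
Claim 3 ($4,541): deductible already satisfied, so member's share is 15% × $4,541 = $681.15. Adding that to $4,122.70 gives $4,803.85, past the $4,450 cap; member pays only $4,450 − $4,122.70 = $327.30.

$327.30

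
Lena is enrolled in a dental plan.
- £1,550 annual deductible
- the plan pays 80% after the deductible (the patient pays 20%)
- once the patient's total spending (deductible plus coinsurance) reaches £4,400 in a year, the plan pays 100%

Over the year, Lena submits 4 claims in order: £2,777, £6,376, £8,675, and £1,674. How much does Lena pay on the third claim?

Bill 1, £2,777: £1,550 finishes the deductible; £1,227 goes to coinsurance; coinsurance £1,227 × 20% = £245.40. Patient pays £1,795.40; OOP now £1,795.40.
Bill 2, £6,376: 20% coinsurance on £6,376 = £1,275.20. Patient pays £1,275.20; OOP now £3,070.60.
Bill 3, £8,675: 20% coinsurance on £8,675 = £1,735. OOP would hit £4,805.60 > £4,400, so the cap limits the patient to £4,400 − £3,070.60 = £1,329.40.

£1,329.40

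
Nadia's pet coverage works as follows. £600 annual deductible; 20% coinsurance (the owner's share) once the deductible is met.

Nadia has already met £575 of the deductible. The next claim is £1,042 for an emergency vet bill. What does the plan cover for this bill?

£813.60

£575 of the £600 deductible is already met, leaving £25.
That leaves £1,042 − £25 = £1,017 for coinsurance.
Coinsurance: £1,017 × 20% = £203.40.
That puts the owner's cost at £25 + £203.40 = £228.40.
The plan picks up £1,042 − £228.40 = £813.60.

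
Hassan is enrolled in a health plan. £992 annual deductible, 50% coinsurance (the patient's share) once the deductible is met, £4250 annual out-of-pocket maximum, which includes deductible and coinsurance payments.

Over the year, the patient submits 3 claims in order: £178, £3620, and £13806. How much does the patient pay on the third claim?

#1 (£178): all of it applies to the deductible. Patient pays £178; OOP now £178.
#2 (£3620): £814 to deductible, leaving £2806; patient's 50% is £1403. Cost to patient: £2217. OOP to date £2395.
#3 (£13806): deductible met; 50% of £13806 = £6903. Adding that to £2395 gives £9298, past the £4250 cap; patient pays only £4250 − £2395 = £1855.

£1855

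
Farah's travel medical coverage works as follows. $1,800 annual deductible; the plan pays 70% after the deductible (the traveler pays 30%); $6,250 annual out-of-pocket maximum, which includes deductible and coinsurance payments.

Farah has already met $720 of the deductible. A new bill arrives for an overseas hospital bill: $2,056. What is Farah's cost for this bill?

$1,372.80

$720 of the $1,800 deductible is already met, leaving $1,080.
The remaining $976 (= $2,056 − $1,080) moves to coinsurance.
Traveler's 30% share of $976 is $292.80.
Traveler responsibility before any cap: $1,080 + $292.80 = $1,372.80.
Cumulative spending $720 + $1,372.80 = $2,092.80 stays under the $6,250 maximum.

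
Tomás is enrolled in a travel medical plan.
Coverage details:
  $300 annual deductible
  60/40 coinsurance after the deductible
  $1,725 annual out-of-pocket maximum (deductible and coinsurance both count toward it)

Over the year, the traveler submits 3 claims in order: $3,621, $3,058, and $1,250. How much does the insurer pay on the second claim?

Bill 1, $3,621: deductible takes $300, $3,321 remains; traveler's 40% is $1,328.40. Cost to traveler: $1,628.40. OOP to date $1,628.40. Insurer: $3,621 − $1,628.40 = $1,992.60.
Bill 2, $3,058: 40% coinsurance on $3,058 = $1,223.20. OOP would hit $2,851.60 > $1,725, so the cap limits the traveler to $1,725 − $1,628.40 = $96.60. Plan pays $3,058 − $96.60 = $2,961.40.

$2,961.40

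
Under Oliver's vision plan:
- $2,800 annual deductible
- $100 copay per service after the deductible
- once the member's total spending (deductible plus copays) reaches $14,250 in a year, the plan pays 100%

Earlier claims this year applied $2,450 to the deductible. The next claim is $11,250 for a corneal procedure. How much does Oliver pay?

$450

Remaining deductible: $2,800 − $2,450 = $350.
After the $350 deductible portion, $11,250 − $350 = $10,900 is subject to the copay.
Copay on this service: $100.
Member responsibility before any cap: $350 + $100 = $450.
Cumulative spending $2,450 + $450 = $2,900 stays under the $14,250 maximum.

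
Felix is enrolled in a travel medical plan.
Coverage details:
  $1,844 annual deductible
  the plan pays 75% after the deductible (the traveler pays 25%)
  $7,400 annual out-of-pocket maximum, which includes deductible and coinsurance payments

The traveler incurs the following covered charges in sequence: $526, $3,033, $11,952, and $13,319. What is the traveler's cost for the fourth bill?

#1 ($526): fully absorbed by the deductible. Traveler owes $526 (running OOP $526).
#2 ($3,033): $1,318 to deductible, leaving $1,715; 25% of $1,715 = $428.75. Traveler pays $1,746.75; OOP now $2,272.75.
#3 ($11,952): deductible met; 25% of $11,952 = $2,988. Traveler owes $2,988 (running OOP $5,260.75).
#4 ($13,319): 25% coinsurance on $13,319 = $3,329.75. That would push OOP to $8,590.50, over the $7,400 cap, so traveler pays $7,400 − $5,260.75 = $2,139.25.

$2,139.25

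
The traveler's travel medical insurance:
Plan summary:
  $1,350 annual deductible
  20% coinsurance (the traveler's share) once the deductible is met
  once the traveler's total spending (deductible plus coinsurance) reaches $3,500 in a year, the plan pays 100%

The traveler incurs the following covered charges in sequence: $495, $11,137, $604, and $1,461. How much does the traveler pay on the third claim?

Claim 1 — $495: entire amount goes to the deductible. Cost to traveler: $495. OOP to date $495.
Claim 2 — $11,137: $855 finishes the deductible; $10,282 goes to coinsurance; traveler's 20% is $2,056.40. Traveler owes $2,911.40 (running OOP $3,406.40).
Claim 3 — $604: deductible met; 20% of $604 = $120.80. That would push OOP to $3,527.20, over the $3,500 cap, so traveler pays $3,500 − $3,406.40 = $93.60.

$93.60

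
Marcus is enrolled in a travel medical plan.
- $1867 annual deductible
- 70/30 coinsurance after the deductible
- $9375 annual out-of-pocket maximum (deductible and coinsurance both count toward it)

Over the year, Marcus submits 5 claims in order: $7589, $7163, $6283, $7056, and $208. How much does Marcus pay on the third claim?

Claim 1 ($7589): deductible takes $1867, $5722 remains; 30% of $5722 = $1716.60. Traveler pays $3583.60; OOP now $3583.60.
Claim 2 ($7163): deductible already satisfied, so traveler's share is 30% × $7163 = $2148.90. Traveler owes $2148.90 (running OOP $5732.50).
Claim 3 ($6283): deductible met; 30% of $6283 = $1884.90. Traveler pays $1884.90; OOP now $7617.40.

$1884.90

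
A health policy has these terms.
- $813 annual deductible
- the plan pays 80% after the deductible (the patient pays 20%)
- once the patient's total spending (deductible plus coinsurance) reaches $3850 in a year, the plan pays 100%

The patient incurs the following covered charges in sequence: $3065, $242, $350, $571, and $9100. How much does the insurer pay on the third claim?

Bill 1, $3065: $813 finishes the deductible; $2252 goes to coinsurance; patient's 20% is $450.40. Patient pays $1263.40; OOP now $1263.40. Plan pays $3065 − $1263.40 = $1801.60.
Bill 2, $242: 20% coinsurance on $242 = $48.40. Patient pays $48.40; OOP now $1311.80. Plan pays $242 − $48.40 = $193.60.
Bill 3, $350: deductible already satisfied, so patient's share is 20% × $350 = $70. Patient pays $70; OOP now $1381.80. Insurer: $350 − $70 = $280.

$280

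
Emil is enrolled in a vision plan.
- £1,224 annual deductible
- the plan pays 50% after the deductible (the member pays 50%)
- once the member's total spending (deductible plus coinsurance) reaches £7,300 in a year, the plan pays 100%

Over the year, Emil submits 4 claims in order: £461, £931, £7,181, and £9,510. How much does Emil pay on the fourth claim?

Bill 1, £461: fully absorbed by the deductible. Cost to member: £461. OOP to date £461.
Bill 2, £931: £763 to deductible, leaving £168; 50% of £168 = £84. Cost to member: £847. OOP to date £1,308.
Bill 3, £7,181: deductible met; 50% of £7,181 = £3,590.50. Cost to member: £3,590.50. OOP to date £4,898.50.
Bill 4, £9,510: 50% coinsurance on £9,510 = £4,755. OOP would hit £9,653.50 > £7,300, so the cap limits the member to £7,300 − £4,898.50 = £2,401.50.

£2,401.50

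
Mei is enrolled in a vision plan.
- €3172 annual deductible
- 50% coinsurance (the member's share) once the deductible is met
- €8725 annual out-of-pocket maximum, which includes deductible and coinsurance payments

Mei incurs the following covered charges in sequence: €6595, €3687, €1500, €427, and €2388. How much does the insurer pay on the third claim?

€750

Claim 1 (€6595): deductible takes €3172, €3423 remains; 50% of €3423 = €1711.50. Member owes €4883.50 (running OOP €4883.50). Insurer: €6595 − €4883.50 = €1711.50.
Claim 2 (€3687): 50% coinsurance on €3687 = €1843.50. Member pays €1843.50; OOP now €6727. Insurer: €3687 − €1843.50 = €1843.50.
Claim 3 (€1500): 50% coinsurance on €1500 = €750. Member pays €750; OOP now €7477. Insurer: €1500 − €750 = €750.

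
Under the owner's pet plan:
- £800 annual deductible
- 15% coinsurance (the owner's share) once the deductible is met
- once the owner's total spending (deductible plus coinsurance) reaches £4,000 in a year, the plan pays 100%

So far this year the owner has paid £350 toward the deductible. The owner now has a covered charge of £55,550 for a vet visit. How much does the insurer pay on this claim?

Deductible still to meet: £800 − £350 = £450.
After the £450 deductible portion, £55,550 − £450 = £55,100 is subject to coinsurance.
Owner's 15% share of £55,100 is £8,265.
That puts the owner's cost at £450 + £8,265 = £8,715 before any cap.
Adding £8,715 to the £350 already spent would give £9,065, which exceeds the £4,000 cap; the owner pays just £4,000 − £350 = £3,650.
Insurer pays the balance: £55,550 − £3,650 = £51,900.

£51,900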